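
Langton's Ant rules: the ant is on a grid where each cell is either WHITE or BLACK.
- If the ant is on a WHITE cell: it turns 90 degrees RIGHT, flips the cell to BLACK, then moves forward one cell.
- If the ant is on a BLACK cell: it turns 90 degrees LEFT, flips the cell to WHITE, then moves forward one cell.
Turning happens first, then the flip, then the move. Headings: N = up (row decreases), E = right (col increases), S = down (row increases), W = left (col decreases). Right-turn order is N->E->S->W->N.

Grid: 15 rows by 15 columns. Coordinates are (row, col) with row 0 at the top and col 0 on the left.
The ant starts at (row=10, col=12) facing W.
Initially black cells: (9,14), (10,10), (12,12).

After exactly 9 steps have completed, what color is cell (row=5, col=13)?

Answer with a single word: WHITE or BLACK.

Answer: WHITE

Derivation:
Step 1: on WHITE (10,12): turn R to N, flip to black, move to (9,12). |black|=4
Step 2: on WHITE (9,12): turn R to E, flip to black, move to (9,13). |black|=5
Step 3: on WHITE (9,13): turn R to S, flip to black, move to (10,13). |black|=6
Step 4: on WHITE (10,13): turn R to W, flip to black, move to (10,12). |black|=7
Step 5: on BLACK (10,12): turn L to S, flip to white, move to (11,12). |black|=6
Step 6: on WHITE (11,12): turn R to W, flip to black, move to (11,11). |black|=7
Step 7: on WHITE (11,11): turn R to N, flip to black, move to (10,11). |black|=8
Step 8: on WHITE (10,11): turn R to E, flip to black, move to (10,12). |black|=9
Step 9: on WHITE (10,12): turn R to S, flip to black, move to (11,12). |black|=10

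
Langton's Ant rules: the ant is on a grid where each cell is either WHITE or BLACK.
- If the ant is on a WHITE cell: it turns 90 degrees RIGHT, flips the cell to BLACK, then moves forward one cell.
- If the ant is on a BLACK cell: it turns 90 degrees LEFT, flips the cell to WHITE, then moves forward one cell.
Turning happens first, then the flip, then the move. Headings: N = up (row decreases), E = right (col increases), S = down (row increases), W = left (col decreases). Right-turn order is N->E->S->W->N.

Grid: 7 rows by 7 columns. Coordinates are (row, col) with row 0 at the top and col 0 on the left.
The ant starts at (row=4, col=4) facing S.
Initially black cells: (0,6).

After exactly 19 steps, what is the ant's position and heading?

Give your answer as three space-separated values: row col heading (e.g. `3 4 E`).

Step 1: on WHITE (4,4): turn R to W, flip to black, move to (4,3). |black|=2
Step 2: on WHITE (4,3): turn R to N, flip to black, move to (3,3). |black|=3
Step 3: on WHITE (3,3): turn R to E, flip to black, move to (3,4). |black|=4
Step 4: on WHITE (3,4): turn R to S, flip to black, move to (4,4). |black|=5
Step 5: on BLACK (4,4): turn L to E, flip to white, move to (4,5). |black|=4
Step 6: on WHITE (4,5): turn R to S, flip to black, move to (5,5). |black|=5
Step 7: on WHITE (5,5): turn R to W, flip to black, move to (5,4). |black|=6
Step 8: on WHITE (5,4): turn R to N, flip to black, move to (4,4). |black|=7
Step 9: on WHITE (4,4): turn R to E, flip to black, move to (4,5). |black|=8
Step 10: on BLACK (4,5): turn L to N, flip to white, move to (3,5). |black|=7
Step 11: on WHITE (3,5): turn R to E, flip to black, move to (3,6). |black|=8
Step 12: on WHITE (3,6): turn R to S, flip to black, move to (4,6). |black|=9
Step 13: on WHITE (4,6): turn R to W, flip to black, move to (4,5). |black|=10
Step 14: on WHITE (4,5): turn R to N, flip to black, move to (3,5). |black|=11
Step 15: on BLACK (3,5): turn L to W, flip to white, move to (3,4). |black|=10
Step 16: on BLACK (3,4): turn L to S, flip to white, move to (4,4). |black|=9
Step 17: on BLACK (4,4): turn L to E, flip to white, move to (4,5). |black|=8
Step 18: on BLACK (4,5): turn L to N, flip to white, move to (3,5). |black|=7
Step 19: on WHITE (3,5): turn R to E, flip to black, move to (3,6). |black|=8

Answer: 3 6 E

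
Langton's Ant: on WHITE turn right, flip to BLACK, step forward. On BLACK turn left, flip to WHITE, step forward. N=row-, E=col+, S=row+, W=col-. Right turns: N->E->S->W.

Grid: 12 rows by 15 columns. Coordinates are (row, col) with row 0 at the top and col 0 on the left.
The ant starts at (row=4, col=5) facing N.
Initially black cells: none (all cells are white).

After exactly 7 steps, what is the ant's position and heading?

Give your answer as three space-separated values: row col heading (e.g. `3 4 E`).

Step 1: on WHITE (4,5): turn R to E, flip to black, move to (4,6). |black|=1
Step 2: on WHITE (4,6): turn R to S, flip to black, move to (5,6). |black|=2
Step 3: on WHITE (5,6): turn R to W, flip to black, move to (5,5). |black|=3
Step 4: on WHITE (5,5): turn R to N, flip to black, move to (4,5). |black|=4
Step 5: on BLACK (4,5): turn L to W, flip to white, move to (4,4). |black|=3
Step 6: on WHITE (4,4): turn R to N, flip to black, move to (3,4). |black|=4
Step 7: on WHITE (3,4): turn R to E, flip to black, move to (3,5). |black|=5

Answer: 3 5 E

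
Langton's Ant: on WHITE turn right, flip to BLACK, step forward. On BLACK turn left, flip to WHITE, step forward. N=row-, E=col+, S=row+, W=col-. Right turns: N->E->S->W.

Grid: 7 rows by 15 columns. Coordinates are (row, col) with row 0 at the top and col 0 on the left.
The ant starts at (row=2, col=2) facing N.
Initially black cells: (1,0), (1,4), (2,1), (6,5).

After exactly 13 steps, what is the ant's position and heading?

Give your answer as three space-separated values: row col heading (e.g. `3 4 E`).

Answer: 2 3 E

Derivation:
Step 1: on WHITE (2,2): turn R to E, flip to black, move to (2,3). |black|=5
Step 2: on WHITE (2,3): turn R to S, flip to black, move to (3,3). |black|=6
Step 3: on WHITE (3,3): turn R to W, flip to black, move to (3,2). |black|=7
Step 4: on WHITE (3,2): turn R to N, flip to black, move to (2,2). |black|=8
Step 5: on BLACK (2,2): turn L to W, flip to white, move to (2,1). |black|=7
Step 6: on BLACK (2,1): turn L to S, flip to white, move to (3,1). |black|=6
Step 7: on WHITE (3,1): turn R to W, flip to black, move to (3,0). |black|=7
Step 8: on WHITE (3,0): turn R to N, flip to black, move to (2,0). |black|=8
Step 9: on WHITE (2,0): turn R to E, flip to black, move to (2,1). |black|=9
Step 10: on WHITE (2,1): turn R to S, flip to black, move to (3,1). |black|=10
Step 11: on BLACK (3,1): turn L to E, flip to white, move to (3,2). |black|=9
Step 12: on BLACK (3,2): turn L to N, flip to white, move to (2,2). |black|=8
Step 13: on WHITE (2,2): turn R to E, flip to black, move to (2,3). |black|=9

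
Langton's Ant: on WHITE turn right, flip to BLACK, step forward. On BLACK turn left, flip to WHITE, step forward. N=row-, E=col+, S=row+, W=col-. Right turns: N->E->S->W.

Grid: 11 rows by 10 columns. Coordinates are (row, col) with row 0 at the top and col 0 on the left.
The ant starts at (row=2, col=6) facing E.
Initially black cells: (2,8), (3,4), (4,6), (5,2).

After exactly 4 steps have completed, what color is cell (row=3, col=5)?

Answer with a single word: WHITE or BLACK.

Answer: BLACK

Derivation:
Step 1: on WHITE (2,6): turn R to S, flip to black, move to (3,6). |black|=5
Step 2: on WHITE (3,6): turn R to W, flip to black, move to (3,5). |black|=6
Step 3: on WHITE (3,5): turn R to N, flip to black, move to (2,5). |black|=7
Step 4: on WHITE (2,5): turn R to E, flip to black, move to (2,6). |black|=8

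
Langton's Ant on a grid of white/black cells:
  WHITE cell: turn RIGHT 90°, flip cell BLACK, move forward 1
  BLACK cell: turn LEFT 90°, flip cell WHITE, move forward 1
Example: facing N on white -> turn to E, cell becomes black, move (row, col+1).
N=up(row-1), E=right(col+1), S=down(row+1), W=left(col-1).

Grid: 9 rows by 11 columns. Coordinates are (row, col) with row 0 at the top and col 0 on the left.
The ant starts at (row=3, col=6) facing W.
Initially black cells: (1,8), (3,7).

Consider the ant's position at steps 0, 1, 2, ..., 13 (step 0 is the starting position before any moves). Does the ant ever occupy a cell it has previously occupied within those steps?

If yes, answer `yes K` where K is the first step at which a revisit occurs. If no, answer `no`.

Answer: yes 7

Derivation:
Step 1: on WHITE (3,6): turn R to N, flip to black, move to (2,6). |black|=3 — new cell
Step 2: on WHITE (2,6): turn R to E, flip to black, move to (2,7). |black|=4 — new cell
Step 3: on WHITE (2,7): turn R to S, flip to black, move to (3,7). |black|=5 — new cell
Step 4: on BLACK (3,7): turn L to E, flip to white, move to (3,8). |black|=4 — new cell
Step 5: on WHITE (3,8): turn R to S, flip to black, move to (4,8). |black|=5 — new cell
Step 6: on WHITE (4,8): turn R to W, flip to black, move to (4,7). |black|=6 — new cell
Step 7: on WHITE (4,7): turn R to N, flip to black, move to (3,7). |black|=7 — REVISIT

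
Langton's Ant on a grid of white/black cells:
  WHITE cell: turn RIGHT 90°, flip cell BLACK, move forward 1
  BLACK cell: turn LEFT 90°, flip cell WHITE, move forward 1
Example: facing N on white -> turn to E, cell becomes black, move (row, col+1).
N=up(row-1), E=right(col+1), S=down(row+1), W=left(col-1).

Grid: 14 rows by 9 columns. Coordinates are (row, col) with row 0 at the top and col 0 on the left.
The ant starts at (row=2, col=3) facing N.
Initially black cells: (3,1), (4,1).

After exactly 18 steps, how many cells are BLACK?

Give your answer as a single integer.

Answer: 10

Derivation:
Step 1: on WHITE (2,3): turn R to E, flip to black, move to (2,4). |black|=3
Step 2: on WHITE (2,4): turn R to S, flip to black, move to (3,4). |black|=4
Step 3: on WHITE (3,4): turn R to W, flip to black, move to (3,3). |black|=5
Step 4: on WHITE (3,3): turn R to N, flip to black, move to (2,3). |black|=6
Step 5: on BLACK (2,3): turn L to W, flip to white, move to (2,2). |black|=5
Step 6: on WHITE (2,2): turn R to N, flip to black, move to (1,2). |black|=6
Step 7: on WHITE (1,2): turn R to E, flip to black, move to (1,3). |black|=7
Step 8: on WHITE (1,3): turn R to S, flip to black, move to (2,3). |black|=8
Step 9: on WHITE (2,3): turn R to W, flip to black, move to (2,2). |black|=9
Step 10: on BLACK (2,2): turn L to S, flip to white, move to (3,2). |black|=8
Step 11: on WHITE (3,2): turn R to W, flip to black, move to (3,1). |black|=9
Step 12: on BLACK (3,1): turn L to S, flip to white, move to (4,1). |black|=8
Step 13: on BLACK (4,1): turn L to E, flip to white, move to (4,2). |black|=7
Step 14: on WHITE (4,2): turn R to S, flip to black, move to (5,2). |black|=8
Step 15: on WHITE (5,2): turn R to W, flip to black, move to (5,1). |black|=9
Step 16: on WHITE (5,1): turn R to N, flip to black, move to (4,1). |black|=10
Step 17: on WHITE (4,1): turn R to E, flip to black, move to (4,2). |black|=11
Step 18: on BLACK (4,2): turn L to N, flip to white, move to (3,2). |black|=10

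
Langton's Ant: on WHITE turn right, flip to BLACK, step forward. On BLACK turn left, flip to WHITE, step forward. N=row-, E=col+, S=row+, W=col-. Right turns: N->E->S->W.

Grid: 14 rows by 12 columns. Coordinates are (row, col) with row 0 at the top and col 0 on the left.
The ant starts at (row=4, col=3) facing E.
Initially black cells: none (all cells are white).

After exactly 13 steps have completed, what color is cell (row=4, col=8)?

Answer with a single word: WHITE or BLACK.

Answer: WHITE

Derivation:
Step 1: on WHITE (4,3): turn R to S, flip to black, move to (5,3). |black|=1
Step 2: on WHITE (5,3): turn R to W, flip to black, move to (5,2). |black|=2
Step 3: on WHITE (5,2): turn R to N, flip to black, move to (4,2). |black|=3
Step 4: on WHITE (4,2): turn R to E, flip to black, move to (4,3). |black|=4
Step 5: on BLACK (4,3): turn L to N, flip to white, move to (3,3). |black|=3
Step 6: on WHITE (3,3): turn R to E, flip to black, move to (3,4). |black|=4
Step 7: on WHITE (3,4): turn R to S, flip to black, move to (4,4). |black|=5
Step 8: on WHITE (4,4): turn R to W, flip to black, move to (4,3). |black|=6
Step 9: on WHITE (4,3): turn R to N, flip to black, move to (3,3). |black|=7
Step 10: on BLACK (3,3): turn L to W, flip to white, move to (3,2). |black|=6
Step 11: on WHITE (3,2): turn R to N, flip to black, move to (2,2). |black|=7
Step 12: on WHITE (2,2): turn R to E, flip to black, move to (2,3). |black|=8
Step 13: on WHITE (2,3): turn R to S, flip to black, move to (3,3). |black|=9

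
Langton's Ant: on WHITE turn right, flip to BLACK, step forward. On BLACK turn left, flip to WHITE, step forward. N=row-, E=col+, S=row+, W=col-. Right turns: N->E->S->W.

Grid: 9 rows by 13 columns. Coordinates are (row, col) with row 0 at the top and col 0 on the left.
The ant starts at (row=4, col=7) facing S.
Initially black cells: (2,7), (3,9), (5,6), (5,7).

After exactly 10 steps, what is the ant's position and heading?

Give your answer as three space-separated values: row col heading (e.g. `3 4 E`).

Step 1: on WHITE (4,7): turn R to W, flip to black, move to (4,6). |black|=5
Step 2: on WHITE (4,6): turn R to N, flip to black, move to (3,6). |black|=6
Step 3: on WHITE (3,6): turn R to E, flip to black, move to (3,7). |black|=7
Step 4: on WHITE (3,7): turn R to S, flip to black, move to (4,7). |black|=8
Step 5: on BLACK (4,7): turn L to E, flip to white, move to (4,8). |black|=7
Step 6: on WHITE (4,8): turn R to S, flip to black, move to (5,8). |black|=8
Step 7: on WHITE (5,8): turn R to W, flip to black, move to (5,7). |black|=9
Step 8: on BLACK (5,7): turn L to S, flip to white, move to (6,7). |black|=8
Step 9: on WHITE (6,7): turn R to W, flip to black, move to (6,6). |black|=9
Step 10: on WHITE (6,6): turn R to N, flip to black, move to (5,6). |black|=10

Answer: 5 6 N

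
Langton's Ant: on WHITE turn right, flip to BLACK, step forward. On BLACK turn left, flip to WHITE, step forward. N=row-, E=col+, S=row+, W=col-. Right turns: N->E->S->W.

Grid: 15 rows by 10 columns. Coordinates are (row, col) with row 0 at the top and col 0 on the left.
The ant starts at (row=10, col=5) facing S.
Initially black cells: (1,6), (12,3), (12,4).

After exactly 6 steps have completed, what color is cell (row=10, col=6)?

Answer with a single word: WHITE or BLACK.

Answer: BLACK

Derivation:
Step 1: on WHITE (10,5): turn R to W, flip to black, move to (10,4). |black|=4
Step 2: on WHITE (10,4): turn R to N, flip to black, move to (9,4). |black|=5
Step 3: on WHITE (9,4): turn R to E, flip to black, move to (9,5). |black|=6
Step 4: on WHITE (9,5): turn R to S, flip to black, move to (10,5). |black|=7
Step 5: on BLACK (10,5): turn L to E, flip to white, move to (10,6). |black|=6
Step 6: on WHITE (10,6): turn R to S, flip to black, move to (11,6). |black|=7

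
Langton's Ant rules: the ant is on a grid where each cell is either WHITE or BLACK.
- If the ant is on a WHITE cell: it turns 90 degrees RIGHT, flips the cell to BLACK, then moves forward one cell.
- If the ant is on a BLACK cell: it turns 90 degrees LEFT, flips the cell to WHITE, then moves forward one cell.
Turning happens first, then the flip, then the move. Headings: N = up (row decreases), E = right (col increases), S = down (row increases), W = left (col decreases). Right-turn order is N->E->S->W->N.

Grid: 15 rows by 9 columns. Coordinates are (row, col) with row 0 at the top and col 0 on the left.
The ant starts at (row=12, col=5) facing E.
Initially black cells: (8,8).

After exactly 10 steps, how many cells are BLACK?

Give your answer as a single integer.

Step 1: on WHITE (12,5): turn R to S, flip to black, move to (13,5). |black|=2
Step 2: on WHITE (13,5): turn R to W, flip to black, move to (13,4). |black|=3
Step 3: on WHITE (13,4): turn R to N, flip to black, move to (12,4). |black|=4
Step 4: on WHITE (12,4): turn R to E, flip to black, move to (12,5). |black|=5
Step 5: on BLACK (12,5): turn L to N, flip to white, move to (11,5). |black|=4
Step 6: on WHITE (11,5): turn R to E, flip to black, move to (11,6). |black|=5
Step 7: on WHITE (11,6): turn R to S, flip to black, move to (12,6). |black|=6
Step 8: on WHITE (12,6): turn R to W, flip to black, move to (12,5). |black|=7
Step 9: on WHITE (12,5): turn R to N, flip to black, move to (11,5). |black|=8
Step 10: on BLACK (11,5): turn L to W, flip to white, move to (11,4). |black|=7

Answer: 7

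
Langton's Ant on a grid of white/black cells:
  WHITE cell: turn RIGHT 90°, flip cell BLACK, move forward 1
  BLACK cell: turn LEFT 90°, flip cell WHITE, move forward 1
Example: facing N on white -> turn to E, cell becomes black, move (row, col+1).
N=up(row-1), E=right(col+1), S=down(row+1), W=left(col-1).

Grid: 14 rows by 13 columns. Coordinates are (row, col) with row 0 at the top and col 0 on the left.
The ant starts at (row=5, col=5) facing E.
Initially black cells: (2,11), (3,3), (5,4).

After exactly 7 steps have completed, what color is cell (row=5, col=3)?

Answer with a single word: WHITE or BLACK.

Answer: BLACK

Derivation:
Step 1: on WHITE (5,5): turn R to S, flip to black, move to (6,5). |black|=4
Step 2: on WHITE (6,5): turn R to W, flip to black, move to (6,4). |black|=5
Step 3: on WHITE (6,4): turn R to N, flip to black, move to (5,4). |black|=6
Step 4: on BLACK (5,4): turn L to W, flip to white, move to (5,3). |black|=5
Step 5: on WHITE (5,3): turn R to N, flip to black, move to (4,3). |black|=6
Step 6: on WHITE (4,3): turn R to E, flip to black, move to (4,4). |black|=7
Step 7: on WHITE (4,4): turn R to S, flip to black, move to (5,4). |black|=8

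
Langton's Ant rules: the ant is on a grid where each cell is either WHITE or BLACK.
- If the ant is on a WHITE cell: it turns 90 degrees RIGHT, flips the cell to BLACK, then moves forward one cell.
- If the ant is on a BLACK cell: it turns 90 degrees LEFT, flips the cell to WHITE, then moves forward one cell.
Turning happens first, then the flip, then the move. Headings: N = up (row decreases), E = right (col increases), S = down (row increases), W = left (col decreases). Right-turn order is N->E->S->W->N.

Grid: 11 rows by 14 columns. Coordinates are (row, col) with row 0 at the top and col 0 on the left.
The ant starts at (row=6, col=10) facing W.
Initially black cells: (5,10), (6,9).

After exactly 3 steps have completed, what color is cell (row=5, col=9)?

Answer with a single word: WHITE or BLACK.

Step 1: on WHITE (6,10): turn R to N, flip to black, move to (5,10). |black|=3
Step 2: on BLACK (5,10): turn L to W, flip to white, move to (5,9). |black|=2
Step 3: on WHITE (5,9): turn R to N, flip to black, move to (4,9). |black|=3

Answer: BLACK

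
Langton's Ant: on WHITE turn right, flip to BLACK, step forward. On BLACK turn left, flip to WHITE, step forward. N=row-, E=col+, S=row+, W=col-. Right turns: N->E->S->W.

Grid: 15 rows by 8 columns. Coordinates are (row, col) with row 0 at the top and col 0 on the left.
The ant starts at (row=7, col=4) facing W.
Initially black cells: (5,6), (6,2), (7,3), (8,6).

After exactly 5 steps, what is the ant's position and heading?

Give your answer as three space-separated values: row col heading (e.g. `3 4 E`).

Answer: 8 4 S

Derivation:
Step 1: on WHITE (7,4): turn R to N, flip to black, move to (6,4). |black|=5
Step 2: on WHITE (6,4): turn R to E, flip to black, move to (6,5). |black|=6
Step 3: on WHITE (6,5): turn R to S, flip to black, move to (7,5). |black|=7
Step 4: on WHITE (7,5): turn R to W, flip to black, move to (7,4). |black|=8
Step 5: on BLACK (7,4): turn L to S, flip to white, move to (8,4). |black|=7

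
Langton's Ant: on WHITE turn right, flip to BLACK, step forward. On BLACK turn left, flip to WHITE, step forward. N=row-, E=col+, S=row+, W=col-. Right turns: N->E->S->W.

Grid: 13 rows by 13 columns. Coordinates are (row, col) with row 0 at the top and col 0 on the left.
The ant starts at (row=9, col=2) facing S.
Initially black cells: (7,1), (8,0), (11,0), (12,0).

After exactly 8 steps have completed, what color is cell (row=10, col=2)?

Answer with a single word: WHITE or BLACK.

Answer: BLACK

Derivation:
Step 1: on WHITE (9,2): turn R to W, flip to black, move to (9,1). |black|=5
Step 2: on WHITE (9,1): turn R to N, flip to black, move to (8,1). |black|=6
Step 3: on WHITE (8,1): turn R to E, flip to black, move to (8,2). |black|=7
Step 4: on WHITE (8,2): turn R to S, flip to black, move to (9,2). |black|=8
Step 5: on BLACK (9,2): turn L to E, flip to white, move to (9,3). |black|=7
Step 6: on WHITE (9,3): turn R to S, flip to black, move to (10,3). |black|=8
Step 7: on WHITE (10,3): turn R to W, flip to black, move to (10,2). |black|=9
Step 8: on WHITE (10,2): turn R to N, flip to black, move to (9,2). |black|=10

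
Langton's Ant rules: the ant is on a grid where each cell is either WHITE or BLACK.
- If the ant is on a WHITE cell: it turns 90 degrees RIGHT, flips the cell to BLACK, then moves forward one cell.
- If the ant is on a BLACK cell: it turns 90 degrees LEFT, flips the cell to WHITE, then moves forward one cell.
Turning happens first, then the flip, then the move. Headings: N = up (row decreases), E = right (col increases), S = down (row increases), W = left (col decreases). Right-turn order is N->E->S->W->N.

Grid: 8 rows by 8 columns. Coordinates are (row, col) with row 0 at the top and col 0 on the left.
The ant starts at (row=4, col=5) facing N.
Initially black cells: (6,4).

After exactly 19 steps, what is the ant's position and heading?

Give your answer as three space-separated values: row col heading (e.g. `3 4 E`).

Step 1: on WHITE (4,5): turn R to E, flip to black, move to (4,6). |black|=2
Step 2: on WHITE (4,6): turn R to S, flip to black, move to (5,6). |black|=3
Step 3: on WHITE (5,6): turn R to W, flip to black, move to (5,5). |black|=4
Step 4: on WHITE (5,5): turn R to N, flip to black, move to (4,5). |black|=5
Step 5: on BLACK (4,5): turn L to W, flip to white, move to (4,4). |black|=4
Step 6: on WHITE (4,4): turn R to N, flip to black, move to (3,4). |black|=5
Step 7: on WHITE (3,4): turn R to E, flip to black, move to (3,5). |black|=6
Step 8: on WHITE (3,5): turn R to S, flip to black, move to (4,5). |black|=7
Step 9: on WHITE (4,5): turn R to W, flip to black, move to (4,4). |black|=8
Step 10: on BLACK (4,4): turn L to S, flip to white, move to (5,4). |black|=7
Step 11: on WHITE (5,4): turn R to W, flip to black, move to (5,3). |black|=8
Step 12: on WHITE (5,3): turn R to N, flip to black, move to (4,3). |black|=9
Step 13: on WHITE (4,3): turn R to E, flip to black, move to (4,4). |black|=10
Step 14: on WHITE (4,4): turn R to S, flip to black, move to (5,4). |black|=11
Step 15: on BLACK (5,4): turn L to E, flip to white, move to (5,5). |black|=10
Step 16: on BLACK (5,5): turn L to N, flip to white, move to (4,5). |black|=9
Step 17: on BLACK (4,5): turn L to W, flip to white, move to (4,4). |black|=8
Step 18: on BLACK (4,4): turn L to S, flip to white, move to (5,4). |black|=7
Step 19: on WHITE (5,4): turn R to W, flip to black, move to (5,3). |black|=8

Answer: 5 3 W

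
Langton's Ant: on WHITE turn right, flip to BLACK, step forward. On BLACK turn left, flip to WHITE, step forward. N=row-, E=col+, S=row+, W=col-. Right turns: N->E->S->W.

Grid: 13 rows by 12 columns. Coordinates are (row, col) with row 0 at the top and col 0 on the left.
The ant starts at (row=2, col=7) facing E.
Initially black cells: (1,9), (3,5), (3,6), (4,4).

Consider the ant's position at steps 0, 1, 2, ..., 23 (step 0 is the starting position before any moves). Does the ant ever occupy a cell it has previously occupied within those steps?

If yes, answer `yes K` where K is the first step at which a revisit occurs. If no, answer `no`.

Step 1: on WHITE (2,7): turn R to S, flip to black, move to (3,7). |black|=5 — new cell
Step 2: on WHITE (3,7): turn R to W, flip to black, move to (3,6). |black|=6 — new cell
Step 3: on BLACK (3,6): turn L to S, flip to white, move to (4,6). |black|=5 — new cell
Step 4: on WHITE (4,6): turn R to W, flip to black, move to (4,5). |black|=6 — new cell
Step 5: on WHITE (4,5): turn R to N, flip to black, move to (3,5). |black|=7 — new cell
Step 6: on BLACK (3,5): turn L to W, flip to white, move to (3,4). |black|=6 — new cell
Step 7: on WHITE (3,4): turn R to N, flip to black, move to (2,4). |black|=7 — new cell
Step 8: on WHITE (2,4): turn R to E, flip to black, move to (2,5). |black|=8 — new cell
Step 9: on WHITE (2,5): turn R to S, flip to black, move to (3,5). |black|=9 — REVISIT

Answer: yes 9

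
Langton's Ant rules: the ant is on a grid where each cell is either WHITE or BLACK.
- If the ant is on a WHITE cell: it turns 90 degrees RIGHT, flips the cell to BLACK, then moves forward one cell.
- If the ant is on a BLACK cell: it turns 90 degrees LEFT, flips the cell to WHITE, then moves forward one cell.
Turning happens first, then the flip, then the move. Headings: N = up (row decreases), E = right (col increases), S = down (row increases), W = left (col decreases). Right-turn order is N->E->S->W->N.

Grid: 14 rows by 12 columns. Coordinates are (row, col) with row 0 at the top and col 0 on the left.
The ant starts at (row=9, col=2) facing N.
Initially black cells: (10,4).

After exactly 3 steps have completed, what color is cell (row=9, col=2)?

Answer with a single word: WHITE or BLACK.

Answer: BLACK

Derivation:
Step 1: on WHITE (9,2): turn R to E, flip to black, move to (9,3). |black|=2
Step 2: on WHITE (9,3): turn R to S, flip to black, move to (10,3). |black|=3
Step 3: on WHITE (10,3): turn R to W, flip to black, move to (10,2). |black|=4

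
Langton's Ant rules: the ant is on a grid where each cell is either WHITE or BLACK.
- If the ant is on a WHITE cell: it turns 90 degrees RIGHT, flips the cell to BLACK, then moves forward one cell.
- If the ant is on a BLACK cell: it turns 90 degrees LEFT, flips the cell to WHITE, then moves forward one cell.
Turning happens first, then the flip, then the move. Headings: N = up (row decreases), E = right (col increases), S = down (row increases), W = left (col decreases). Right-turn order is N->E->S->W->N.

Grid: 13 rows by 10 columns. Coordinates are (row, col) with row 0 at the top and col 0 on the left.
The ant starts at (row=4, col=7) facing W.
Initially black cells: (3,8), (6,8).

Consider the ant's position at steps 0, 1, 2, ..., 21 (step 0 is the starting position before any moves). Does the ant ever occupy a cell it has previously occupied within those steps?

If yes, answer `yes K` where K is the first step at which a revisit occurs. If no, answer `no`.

Step 1: on WHITE (4,7): turn R to N, flip to black, move to (3,7). |black|=3 — new cell
Step 2: on WHITE (3,7): turn R to E, flip to black, move to (3,8). |black|=4 — new cell
Step 3: on BLACK (3,8): turn L to N, flip to white, move to (2,8). |black|=3 — new cell
Step 4: on WHITE (2,8): turn R to E, flip to black, move to (2,9). |black|=4 — new cell
Step 5: on WHITE (2,9): turn R to S, flip to black, move to (3,9). |black|=5 — new cell
Step 6: on WHITE (3,9): turn R to W, flip to black, move to (3,8). |black|=6 — REVISIT

Answer: yes 6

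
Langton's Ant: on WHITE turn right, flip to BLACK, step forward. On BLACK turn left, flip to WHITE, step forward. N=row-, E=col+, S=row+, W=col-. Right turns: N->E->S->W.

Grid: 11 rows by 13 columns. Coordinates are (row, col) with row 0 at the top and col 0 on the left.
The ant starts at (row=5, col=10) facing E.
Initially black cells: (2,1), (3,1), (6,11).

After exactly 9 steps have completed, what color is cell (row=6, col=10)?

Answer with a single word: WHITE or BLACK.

Answer: BLACK

Derivation:
Step 1: on WHITE (5,10): turn R to S, flip to black, move to (6,10). |black|=4
Step 2: on WHITE (6,10): turn R to W, flip to black, move to (6,9). |black|=5
Step 3: on WHITE (6,9): turn R to N, flip to black, move to (5,9). |black|=6
Step 4: on WHITE (5,9): turn R to E, flip to black, move to (5,10). |black|=7
Step 5: on BLACK (5,10): turn L to N, flip to white, move to (4,10). |black|=6
Step 6: on WHITE (4,10): turn R to E, flip to black, move to (4,11). |black|=7
Step 7: on WHITE (4,11): turn R to S, flip to black, move to (5,11). |black|=8
Step 8: on WHITE (5,11): turn R to W, flip to black, move to (5,10). |black|=9
Step 9: on WHITE (5,10): turn R to N, flip to black, move to (4,10). |black|=10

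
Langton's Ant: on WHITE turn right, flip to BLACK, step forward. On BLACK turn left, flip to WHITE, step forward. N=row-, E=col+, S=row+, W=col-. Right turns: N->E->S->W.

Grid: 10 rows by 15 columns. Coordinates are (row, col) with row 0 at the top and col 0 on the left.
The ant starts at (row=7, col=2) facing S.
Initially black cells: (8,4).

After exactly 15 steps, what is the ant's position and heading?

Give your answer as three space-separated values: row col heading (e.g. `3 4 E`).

Answer: 6 2 W

Derivation:
Step 1: on WHITE (7,2): turn R to W, flip to black, move to (7,1). |black|=2
Step 2: on WHITE (7,1): turn R to N, flip to black, move to (6,1). |black|=3
Step 3: on WHITE (6,1): turn R to E, flip to black, move to (6,2). |black|=4
Step 4: on WHITE (6,2): turn R to S, flip to black, move to (7,2). |black|=5
Step 5: on BLACK (7,2): turn L to E, flip to white, move to (7,3). |black|=4
Step 6: on WHITE (7,3): turn R to S, flip to black, move to (8,3). |black|=5
Step 7: on WHITE (8,3): turn R to W, flip to black, move to (8,2). |black|=6
Step 8: on WHITE (8,2): turn R to N, flip to black, move to (7,2). |black|=7
Step 9: on WHITE (7,2): turn R to E, flip to black, move to (7,3). |black|=8
Step 10: on BLACK (7,3): turn L to N, flip to white, move to (6,3). |black|=7
Step 11: on WHITE (6,3): turn R to E, flip to black, move to (6,4). |black|=8
Step 12: on WHITE (6,4): turn R to S, flip to black, move to (7,4). |black|=9
Step 13: on WHITE (7,4): turn R to W, flip to black, move to (7,3). |black|=10
Step 14: on WHITE (7,3): turn R to N, flip to black, move to (6,3). |black|=11
Step 15: on BLACK (6,3): turn L to W, flip to white, move to (6,2). |black|=10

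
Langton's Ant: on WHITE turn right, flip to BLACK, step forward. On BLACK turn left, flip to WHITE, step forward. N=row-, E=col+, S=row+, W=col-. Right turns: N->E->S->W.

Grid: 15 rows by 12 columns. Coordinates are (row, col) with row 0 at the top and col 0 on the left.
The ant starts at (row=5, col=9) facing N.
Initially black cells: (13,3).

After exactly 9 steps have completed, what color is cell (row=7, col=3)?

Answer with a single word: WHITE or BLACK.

Step 1: on WHITE (5,9): turn R to E, flip to black, move to (5,10). |black|=2
Step 2: on WHITE (5,10): turn R to S, flip to black, move to (6,10). |black|=3
Step 3: on WHITE (6,10): turn R to W, flip to black, move to (6,9). |black|=4
Step 4: on WHITE (6,9): turn R to N, flip to black, move to (5,9). |black|=5
Step 5: on BLACK (5,9): turn L to W, flip to white, move to (5,8). |black|=4
Step 6: on WHITE (5,8): turn R to N, flip to black, move to (4,8). |black|=5
Step 7: on WHITE (4,8): turn R to E, flip to black, move to (4,9). |black|=6
Step 8: on WHITE (4,9): turn R to S, flip to black, move to (5,9). |black|=7
Step 9: on WHITE (5,9): turn R to W, flip to black, move to (5,8). |black|=8

Answer: WHITE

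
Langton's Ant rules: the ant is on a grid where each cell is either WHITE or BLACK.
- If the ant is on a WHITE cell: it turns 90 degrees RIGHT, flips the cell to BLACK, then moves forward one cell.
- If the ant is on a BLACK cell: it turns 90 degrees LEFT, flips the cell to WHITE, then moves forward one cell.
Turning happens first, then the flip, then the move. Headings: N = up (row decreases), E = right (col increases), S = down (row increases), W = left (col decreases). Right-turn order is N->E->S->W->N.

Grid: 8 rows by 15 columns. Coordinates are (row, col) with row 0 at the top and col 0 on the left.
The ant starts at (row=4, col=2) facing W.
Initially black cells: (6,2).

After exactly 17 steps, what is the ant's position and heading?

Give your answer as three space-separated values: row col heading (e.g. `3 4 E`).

Answer: 7 2 S

Derivation:
Step 1: on WHITE (4,2): turn R to N, flip to black, move to (3,2). |black|=2
Step 2: on WHITE (3,2): turn R to E, flip to black, move to (3,3). |black|=3
Step 3: on WHITE (3,3): turn R to S, flip to black, move to (4,3). |black|=4
Step 4: on WHITE (4,3): turn R to W, flip to black, move to (4,2). |black|=5
Step 5: on BLACK (4,2): turn L to S, flip to white, move to (5,2). |black|=4
Step 6: on WHITE (5,2): turn R to W, flip to black, move to (5,1). |black|=5
Step 7: on WHITE (5,1): turn R to N, flip to black, move to (4,1). |black|=6
Step 8: on WHITE (4,1): turn R to E, flip to black, move to (4,2). |black|=7
Step 9: on WHITE (4,2): turn R to S, flip to black, move to (5,2). |black|=8
Step 10: on BLACK (5,2): turn L to E, flip to white, move to (5,3). |black|=7
Step 11: on WHITE (5,3): turn R to S, flip to black, move to (6,3). |black|=8
Step 12: on WHITE (6,3): turn R to W, flip to black, move to (6,2). |black|=9
Step 13: on BLACK (6,2): turn L to S, flip to white, move to (7,2). |black|=8
Step 14: on WHITE (7,2): turn R to W, flip to black, move to (7,1). |black|=9
Step 15: on WHITE (7,1): turn R to N, flip to black, move to (6,1). |black|=10
Step 16: on WHITE (6,1): turn R to E, flip to black, move to (6,2). |black|=11
Step 17: on WHITE (6,2): turn R to S, flip to black, move to (7,2). |black|=12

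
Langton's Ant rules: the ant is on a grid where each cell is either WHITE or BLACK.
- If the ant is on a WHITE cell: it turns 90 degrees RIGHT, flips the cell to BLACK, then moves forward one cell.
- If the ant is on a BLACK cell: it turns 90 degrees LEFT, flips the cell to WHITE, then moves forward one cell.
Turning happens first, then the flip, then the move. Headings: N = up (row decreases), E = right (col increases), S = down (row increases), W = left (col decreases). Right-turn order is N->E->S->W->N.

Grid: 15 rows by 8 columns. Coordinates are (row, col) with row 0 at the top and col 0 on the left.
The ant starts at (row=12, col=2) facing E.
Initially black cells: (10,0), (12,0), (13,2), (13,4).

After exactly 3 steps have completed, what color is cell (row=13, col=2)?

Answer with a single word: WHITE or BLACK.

Step 1: on WHITE (12,2): turn R to S, flip to black, move to (13,2). |black|=5
Step 2: on BLACK (13,2): turn L to E, flip to white, move to (13,3). |black|=4
Step 3: on WHITE (13,3): turn R to S, flip to black, move to (14,3). |black|=5

Answer: WHITE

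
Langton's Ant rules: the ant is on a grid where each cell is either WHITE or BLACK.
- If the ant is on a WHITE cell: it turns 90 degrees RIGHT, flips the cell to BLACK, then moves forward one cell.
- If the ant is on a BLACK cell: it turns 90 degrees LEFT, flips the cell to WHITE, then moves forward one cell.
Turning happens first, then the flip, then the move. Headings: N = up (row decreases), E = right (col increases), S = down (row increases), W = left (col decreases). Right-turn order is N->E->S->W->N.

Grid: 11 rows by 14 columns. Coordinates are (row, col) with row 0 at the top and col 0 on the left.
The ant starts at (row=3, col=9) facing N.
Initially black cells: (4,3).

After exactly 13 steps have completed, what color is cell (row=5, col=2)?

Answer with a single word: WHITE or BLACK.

Step 1: on WHITE (3,9): turn R to E, flip to black, move to (3,10). |black|=2
Step 2: on WHITE (3,10): turn R to S, flip to black, move to (4,10). |black|=3
Step 3: on WHITE (4,10): turn R to W, flip to black, move to (4,9). |black|=4
Step 4: on WHITE (4,9): turn R to N, flip to black, move to (3,9). |black|=5
Step 5: on BLACK (3,9): turn L to W, flip to white, move to (3,8). |black|=4
Step 6: on WHITE (3,8): turn R to N, flip to black, move to (2,8). |black|=5
Step 7: on WHITE (2,8): turn R to E, flip to black, move to (2,9). |black|=6
Step 8: on WHITE (2,9): turn R to S, flip to black, move to (3,9). |black|=7
Step 9: on WHITE (3,9): turn R to W, flip to black, move to (3,8). |black|=8
Step 10: on BLACK (3,8): turn L to S, flip to white, move to (4,8). |black|=7
Step 11: on WHITE (4,8): turn R to W, flip to black, move to (4,7). |black|=8
Step 12: on WHITE (4,7): turn R to N, flip to black, move to (3,7). |black|=9
Step 13: on WHITE (3,7): turn R to E, flip to black, move to (3,8). |black|=10

Answer: WHITE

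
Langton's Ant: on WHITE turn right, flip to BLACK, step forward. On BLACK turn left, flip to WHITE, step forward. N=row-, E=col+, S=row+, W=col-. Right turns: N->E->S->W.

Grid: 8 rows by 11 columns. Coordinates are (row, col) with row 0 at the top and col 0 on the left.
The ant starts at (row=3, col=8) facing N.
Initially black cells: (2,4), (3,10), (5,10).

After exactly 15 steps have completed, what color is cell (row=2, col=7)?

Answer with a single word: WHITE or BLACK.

Answer: BLACK

Derivation:
Step 1: on WHITE (3,8): turn R to E, flip to black, move to (3,9). |black|=4
Step 2: on WHITE (3,9): turn R to S, flip to black, move to (4,9). |black|=5
Step 3: on WHITE (4,9): turn R to W, flip to black, move to (4,8). |black|=6
Step 4: on WHITE (4,8): turn R to N, flip to black, move to (3,8). |black|=7
Step 5: on BLACK (3,8): turn L to W, flip to white, move to (3,7). |black|=6
Step 6: on WHITE (3,7): turn R to N, flip to black, move to (2,7). |black|=7
Step 7: on WHITE (2,7): turn R to E, flip to black, move to (2,8). |black|=8
Step 8: on WHITE (2,8): turn R to S, flip to black, move to (3,8). |black|=9
Step 9: on WHITE (3,8): turn R to W, flip to black, move to (3,7). |black|=10
Step 10: on BLACK (3,7): turn L to S, flip to white, move to (4,7). |black|=9
Step 11: on WHITE (4,7): turn R to W, flip to black, move to (4,6). |black|=10
Step 12: on WHITE (4,6): turn R to N, flip to black, move to (3,6). |black|=11
Step 13: on WHITE (3,6): turn R to E, flip to black, move to (3,7). |black|=12
Step 14: on WHITE (3,7): turn R to S, flip to black, move to (4,7). |black|=13
Step 15: on BLACK (4,7): turn L to E, flip to white, move to (4,8). |black|=12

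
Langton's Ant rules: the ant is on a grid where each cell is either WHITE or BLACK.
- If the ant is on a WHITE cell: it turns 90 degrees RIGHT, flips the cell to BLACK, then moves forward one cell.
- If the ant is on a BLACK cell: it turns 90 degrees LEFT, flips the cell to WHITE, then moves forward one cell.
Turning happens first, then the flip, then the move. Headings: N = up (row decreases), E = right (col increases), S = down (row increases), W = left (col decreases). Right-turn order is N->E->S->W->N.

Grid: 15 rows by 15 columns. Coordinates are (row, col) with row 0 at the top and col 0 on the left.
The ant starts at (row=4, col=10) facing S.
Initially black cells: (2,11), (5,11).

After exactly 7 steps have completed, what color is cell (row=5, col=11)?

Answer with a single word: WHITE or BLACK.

Answer: WHITE

Derivation:
Step 1: on WHITE (4,10): turn R to W, flip to black, move to (4,9). |black|=3
Step 2: on WHITE (4,9): turn R to N, flip to black, move to (3,9). |black|=4
Step 3: on WHITE (3,9): turn R to E, flip to black, move to (3,10). |black|=5
Step 4: on WHITE (3,10): turn R to S, flip to black, move to (4,10). |black|=6
Step 5: on BLACK (4,10): turn L to E, flip to white, move to (4,11). |black|=5
Step 6: on WHITE (4,11): turn R to S, flip to black, move to (5,11). |black|=6
Step 7: on BLACK (5,11): turn L to E, flip to white, move to (5,12). |black|=5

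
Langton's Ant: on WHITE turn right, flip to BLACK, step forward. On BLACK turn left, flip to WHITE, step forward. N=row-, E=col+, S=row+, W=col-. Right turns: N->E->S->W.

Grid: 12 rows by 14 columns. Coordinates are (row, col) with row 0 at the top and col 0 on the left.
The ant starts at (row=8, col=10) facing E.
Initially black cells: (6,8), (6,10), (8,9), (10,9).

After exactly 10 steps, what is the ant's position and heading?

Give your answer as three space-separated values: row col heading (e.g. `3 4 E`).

Step 1: on WHITE (8,10): turn R to S, flip to black, move to (9,10). |black|=5
Step 2: on WHITE (9,10): turn R to W, flip to black, move to (9,9). |black|=6
Step 3: on WHITE (9,9): turn R to N, flip to black, move to (8,9). |black|=7
Step 4: on BLACK (8,9): turn L to W, flip to white, move to (8,8). |black|=6
Step 5: on WHITE (8,8): turn R to N, flip to black, move to (7,8). |black|=7
Step 6: on WHITE (7,8): turn R to E, flip to black, move to (7,9). |black|=8
Step 7: on WHITE (7,9): turn R to S, flip to black, move to (8,9). |black|=9
Step 8: on WHITE (8,9): turn R to W, flip to black, move to (8,8). |black|=10
Step 9: on BLACK (8,8): turn L to S, flip to white, move to (9,8). |black|=9
Step 10: on WHITE (9,8): turn R to W, flip to black, move to (9,7). |black|=10

Answer: 9 7 W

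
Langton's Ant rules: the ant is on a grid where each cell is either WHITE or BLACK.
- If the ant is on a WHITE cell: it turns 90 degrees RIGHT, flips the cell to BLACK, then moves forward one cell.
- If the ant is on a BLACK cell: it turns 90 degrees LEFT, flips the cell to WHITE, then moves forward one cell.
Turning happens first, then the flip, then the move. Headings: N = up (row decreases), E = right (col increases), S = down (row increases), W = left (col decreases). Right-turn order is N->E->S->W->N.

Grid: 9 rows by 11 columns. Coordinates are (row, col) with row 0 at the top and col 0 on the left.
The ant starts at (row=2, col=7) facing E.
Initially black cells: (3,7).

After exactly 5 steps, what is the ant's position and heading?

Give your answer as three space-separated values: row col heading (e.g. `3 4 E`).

Step 1: on WHITE (2,7): turn R to S, flip to black, move to (3,7). |black|=2
Step 2: on BLACK (3,7): turn L to E, flip to white, move to (3,8). |black|=1
Step 3: on WHITE (3,8): turn R to S, flip to black, move to (4,8). |black|=2
Step 4: on WHITE (4,8): turn R to W, flip to black, move to (4,7). |black|=3
Step 5: on WHITE (4,7): turn R to N, flip to black, move to (3,7). |black|=4

Answer: 3 7 N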